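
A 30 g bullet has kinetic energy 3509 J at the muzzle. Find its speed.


v = sqrt(2*E/m) = sqrt(2*3509/0.03) = 483.7 m/s

483.7 m/s


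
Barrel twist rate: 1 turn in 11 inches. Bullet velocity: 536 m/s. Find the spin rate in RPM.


twist_m = 11*0.0254 = 0.2794 m
spin = v/twist = 536/0.2794 = 1918.397 rev/s
RPM = spin*60 = 1918.397*60 ≈ 115104 RPM

115104 RPM


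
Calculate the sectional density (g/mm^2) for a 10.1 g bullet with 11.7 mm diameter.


SD = m/d^2 = 10.1/11.7^2 = 0.07378 g/mm^2

0.07378 g/mm^2


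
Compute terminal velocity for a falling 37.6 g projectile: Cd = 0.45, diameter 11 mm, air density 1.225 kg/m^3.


A = pi*(d/2)^2 = pi*(11/2000)^2 = 9.50332e-05 m^2
vt = sqrt(2mg/(Cd*rho*A)) = sqrt(2*0.0376*9.81/(0.45 * 1.225 * 9.50332e-05)) = 118.7 m/s

118.7 m/s


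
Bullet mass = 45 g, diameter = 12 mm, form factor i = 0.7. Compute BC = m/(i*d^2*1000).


BC = m/(i*d^2*1000) = 45/(0.7 * 12^2 * 1000) = 0.0004464

0.0004464


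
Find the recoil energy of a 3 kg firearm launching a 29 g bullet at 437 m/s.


v_r = m_p*v_p/m_gun = 0.029*437/3 = 4.22433 m/s, E_r = 0.5*m_gun*v_r^2 = 0.5*3*4.22433^2 = 26.77 J

26.77 J


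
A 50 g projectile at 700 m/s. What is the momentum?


p = m*v = 0.05*700 = 35 kg·m/s

35 kg·m/s


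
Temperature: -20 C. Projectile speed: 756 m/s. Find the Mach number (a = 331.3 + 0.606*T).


a = 331.3 + 0.606*(-20) = 319.18 m/s
M = v/a = 756/319.18 = 2.369

2.369


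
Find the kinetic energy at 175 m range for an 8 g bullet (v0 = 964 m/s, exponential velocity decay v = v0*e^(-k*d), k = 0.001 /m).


v = v0*exp(-k*d) = 964*exp(-0.001*175) = 809.237 m/s
E = 0.5*m*v^2 = 0.5*0.008*809.237^2 = 2619 J

2619 J


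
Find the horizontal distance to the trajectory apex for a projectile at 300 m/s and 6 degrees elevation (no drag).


R = v0^2*sin(2*theta)/g = 300^2*sin(2*6°)/9.81 = 1907.45 m
apex_dist = R/2 = 1907.45/2 = 953.7 m

953.7 m


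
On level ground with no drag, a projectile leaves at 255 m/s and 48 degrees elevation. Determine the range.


R = v0^2 * sin(2*theta) / g = 255^2 * sin(2*48°) / 9.81 = 6592 m

6592 m


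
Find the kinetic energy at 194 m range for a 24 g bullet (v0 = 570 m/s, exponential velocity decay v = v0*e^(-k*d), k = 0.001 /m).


v = v0*exp(-k*d) = 570*exp(-0.001*194) = 469.485 m/s
E = 0.5*m*v^2 = 0.5*0.024*469.485^2 = 2645 J

2645 J


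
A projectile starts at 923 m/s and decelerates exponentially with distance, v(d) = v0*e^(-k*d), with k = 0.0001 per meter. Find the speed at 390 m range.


v = v0*exp(-k*d) = 923*exp(-0.0001*390) = 887.7 m/s

887.7 m/s


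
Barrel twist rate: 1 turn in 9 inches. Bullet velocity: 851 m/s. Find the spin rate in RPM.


twist_m = 9*0.0254 = 0.2286 m
spin = v/twist = 851/0.2286 = 3722.66 rev/s
RPM = spin*60 = 3722.66*60 ≈ 223360 RPM

223360 RPM


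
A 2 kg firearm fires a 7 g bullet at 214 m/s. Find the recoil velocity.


v_recoil = m_p * v_p / m_gun = 0.007 * 214 / 2 = 0.749 m/s

0.749 m/s


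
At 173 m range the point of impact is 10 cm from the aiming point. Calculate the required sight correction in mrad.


1 mrad subtends 1 cm per 10 m of range, so adj = error_cm / (dist_m / 10) = 10 / (173/10) = 0.578 mrad

0.578 mrad


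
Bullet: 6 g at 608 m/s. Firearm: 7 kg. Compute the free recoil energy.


v_r = m_p*v_p/m_gun = 0.006*608/7 = 0.521143 m/s, E_r = 0.5*m_gun*v_r^2 = 0.5*7*0.521143^2 = 0.9506 J

0.9506 J


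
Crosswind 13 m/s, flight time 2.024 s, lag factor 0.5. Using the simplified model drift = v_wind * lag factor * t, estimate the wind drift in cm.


drift = v_wind * lag * t = 13 * 0.5 * 2.024 = 13.156 m ≈ 1316 cm

1316 cm


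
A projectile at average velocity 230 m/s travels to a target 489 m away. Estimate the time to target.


t = d/v = 489/230 = 2.126 s

2.126 s


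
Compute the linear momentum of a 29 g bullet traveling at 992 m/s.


p = m*v = 0.029*992 = 28.77 kg·m/s

28.77 kg·m/s


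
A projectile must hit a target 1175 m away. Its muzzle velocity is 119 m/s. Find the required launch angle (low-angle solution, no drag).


sin(2*theta) = R*g/v0^2 = 1175*9.81/119^2 = 0.813979, theta = arcsin(0.813979)/2 = 27.24°

27.24 degrees


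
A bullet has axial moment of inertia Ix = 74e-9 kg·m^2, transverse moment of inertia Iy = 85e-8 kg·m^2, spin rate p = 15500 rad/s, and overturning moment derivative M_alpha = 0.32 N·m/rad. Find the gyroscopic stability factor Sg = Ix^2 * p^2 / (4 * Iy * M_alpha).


Sg = Ix^2 * p^2 / (4 * Iy * M_alpha) = (74e-9)^2 * 15500^2 / (4 * 85e-8 * 0.32) = 1.209

1.209


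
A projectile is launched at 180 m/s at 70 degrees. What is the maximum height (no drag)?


H = (v0*sin(theta))^2 / (2g) = (180*sin(70°))^2 / (2*9.81) = 1458 m

1458 m


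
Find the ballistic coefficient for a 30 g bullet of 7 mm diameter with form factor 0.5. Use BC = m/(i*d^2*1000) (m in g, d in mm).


BC = m/(i*d^2*1000) = 30/(0.5 * 7^2 * 1000) = 0.001224

0.001224


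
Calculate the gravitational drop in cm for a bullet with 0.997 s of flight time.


drop = 0.5*g*t^2 = 0.5*9.81*0.997^2 = 4.87561 m ≈ 487.6 cm

487.6 cm


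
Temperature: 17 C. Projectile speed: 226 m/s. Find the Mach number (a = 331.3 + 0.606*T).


a = 331.3 + 0.606*(17) = 341.602 m/s
M = v/a = 226/341.602 = 0.6616

0.6616


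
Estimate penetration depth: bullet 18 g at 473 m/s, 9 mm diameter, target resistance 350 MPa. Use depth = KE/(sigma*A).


A = pi*(d/2)^2 = pi*(9/2)^2 = 63.6173 mm^2
E = 0.5*m*v^2 = 0.5*0.018*473^2 = 2013.56 J
depth = E/(sigma*A) = 2013.56 J / (350 MPa * 63.6173 mm^2) = 2013.56/(350 * 63.6173) m = 0.0904319 m ≈ 90.43 mm

90.43 mm


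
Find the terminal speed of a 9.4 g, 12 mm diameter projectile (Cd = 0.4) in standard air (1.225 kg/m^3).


A = pi*(d/2)^2 = pi*(12/2000)^2 = 1.13097e-04 m^2
vt = sqrt(2mg/(Cd*rho*A)) = sqrt(2*0.0094*9.81/(0.4 * 1.225 * 1.13097e-04)) = 57.69 m/s

57.69 m/s


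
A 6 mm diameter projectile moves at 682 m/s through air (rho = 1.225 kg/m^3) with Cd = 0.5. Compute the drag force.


A = pi*(d/2)^2 = pi*(6/2000)^2 = 2.82743e-05 m^2
Fd = 0.5*Cd*rho*A*v^2 = 0.5*0.5*1.225*2.82743e-05*682^2 = 4.028 N

4.028 N


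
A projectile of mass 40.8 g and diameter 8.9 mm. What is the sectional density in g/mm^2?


SD = m/d^2 = 40.8/8.9^2 = 0.5151 g/mm^2

0.5151 g/mm^2


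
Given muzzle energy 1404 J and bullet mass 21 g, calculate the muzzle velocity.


v = sqrt(2*E/m) = sqrt(2*1404/0.021) = 365.7 m/s

365.7 m/s


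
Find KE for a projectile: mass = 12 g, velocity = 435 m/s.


E = 0.5*m*v^2 = 0.5*0.012*435^2 = 1135 J

1135 J


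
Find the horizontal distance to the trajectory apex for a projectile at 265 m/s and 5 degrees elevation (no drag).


R = v0^2*sin(2*theta)/g = 265^2*sin(2*5°)/9.81 = 1243.06 m
apex_dist = R/2 = 1243.06/2 = 621.5 m

621.5 m


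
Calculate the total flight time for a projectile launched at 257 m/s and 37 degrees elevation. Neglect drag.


T = 2*v0*sin(theta)/g = 2*257*sin(37°)/9.81 = 31.53 s

31.53 s


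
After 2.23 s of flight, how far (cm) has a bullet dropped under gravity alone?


drop = 0.5*g*t^2 = 0.5*9.81*2.23^2 = 24.3921 m ≈ 2439 cm

2439 cm


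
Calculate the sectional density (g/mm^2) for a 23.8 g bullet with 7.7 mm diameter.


SD = m/d^2 = 23.8/7.7^2 = 0.4014 g/mm^2

0.4014 g/mm^2


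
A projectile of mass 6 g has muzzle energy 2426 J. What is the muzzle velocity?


v = sqrt(2*E/m) = sqrt(2*2426/0.006) = 899.3 m/s

899.3 m/s


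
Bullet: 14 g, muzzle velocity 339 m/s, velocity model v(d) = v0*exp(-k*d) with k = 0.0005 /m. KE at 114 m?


v = v0*exp(-k*d) = 339*exp(-0.0005*114) = 320.217 m/s
E = 0.5*m*v^2 = 0.5*0.014*320.217^2 = 717.8 J

717.8 J


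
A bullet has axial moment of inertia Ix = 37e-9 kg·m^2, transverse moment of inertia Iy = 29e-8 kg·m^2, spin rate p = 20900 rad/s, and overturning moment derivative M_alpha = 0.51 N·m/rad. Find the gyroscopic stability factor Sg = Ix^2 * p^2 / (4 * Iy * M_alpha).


Sg = Ix^2 * p^2 / (4 * Iy * M_alpha) = (37e-9)^2 * 20900^2 / (4 * 29e-8 * 0.51) = 1.011

1.011


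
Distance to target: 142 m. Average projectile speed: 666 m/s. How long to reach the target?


t = d/v = 142/666 = 0.2132 s

0.2132 s


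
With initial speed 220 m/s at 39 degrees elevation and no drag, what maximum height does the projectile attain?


H = (v0*sin(theta))^2 / (2g) = (220*sin(39°))^2 / (2*9.81) = 977 m

977 m


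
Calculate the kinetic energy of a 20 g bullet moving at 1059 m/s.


E = 0.5*m*v^2 = 0.5*0.02*1059^2 = 11215 J

11215 J


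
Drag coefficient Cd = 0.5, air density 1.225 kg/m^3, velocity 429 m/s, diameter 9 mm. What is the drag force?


A = pi*(d/2)^2 = pi*(9/2000)^2 = 6.36173e-05 m^2
Fd = 0.5*Cd*rho*A*v^2 = 0.5*0.5*1.225*6.36173e-05*429^2 = 3.586 N

3.586 N


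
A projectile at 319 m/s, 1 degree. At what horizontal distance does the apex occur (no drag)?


R = v0^2*sin(2*theta)/g = 319^2*sin(2*1°)/9.81 = 362.019 m
apex_dist = R/2 = 362.019/2 = 181 m

181 m


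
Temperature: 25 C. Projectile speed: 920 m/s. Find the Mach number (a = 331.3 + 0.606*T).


a = 331.3 + 0.606*(25) = 346.45 m/s
M = v/a = 920/346.45 = 2.656

2.656


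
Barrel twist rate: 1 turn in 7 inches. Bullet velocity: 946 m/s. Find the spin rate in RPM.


twist_m = 7*0.0254 = 0.1778 m
spin = v/twist = 946/0.1778 = 5320.585 rev/s
RPM = spin*60 = 5320.585*60 ≈ 319235 RPM

319235 RPM


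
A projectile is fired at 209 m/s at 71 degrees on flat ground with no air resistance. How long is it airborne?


T = 2*v0*sin(theta)/g = 2*209*sin(71°)/9.81 = 40.29 s

40.29 s


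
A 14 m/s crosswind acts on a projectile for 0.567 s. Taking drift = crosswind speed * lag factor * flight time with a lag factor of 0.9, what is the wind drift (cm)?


drift = v_wind * lag * t = 14 * 0.9 * 0.567 = 7.1442 m ≈ 714.4 cm

714.4 cm


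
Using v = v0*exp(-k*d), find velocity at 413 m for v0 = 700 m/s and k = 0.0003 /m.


v = v0*exp(-k*d) = 700*exp(-0.0003*413) = 618.4 m/s

618.4 m/s


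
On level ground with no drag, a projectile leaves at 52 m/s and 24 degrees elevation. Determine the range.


R = v0^2 * sin(2*theta) / g = 52^2 * sin(2*24°) / 9.81 = 204.8 m

204.8 m


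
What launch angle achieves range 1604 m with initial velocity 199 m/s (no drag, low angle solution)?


sin(2*theta) = R*g/v0^2 = 1604*9.81/199^2 = 0.397345, theta = arcsin(0.397345)/2 = 11.71°

11.71 degrees


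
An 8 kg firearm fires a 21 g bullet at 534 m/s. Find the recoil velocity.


v_recoil = m_p * v_p / m_gun = 0.021 * 534 / 8 = 1.402 m/s

1.402 m/s


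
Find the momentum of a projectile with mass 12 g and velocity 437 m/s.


p = m*v = 0.012*437 = 5.244 kg·m/s

5.244 kg·m/s


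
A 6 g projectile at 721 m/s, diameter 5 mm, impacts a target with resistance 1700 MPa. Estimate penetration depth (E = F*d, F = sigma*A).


A = pi*(d/2)^2 = pi*(5/2)^2 = 19.635 mm^2
E = 0.5*m*v^2 = 0.5*0.006*721^2 = 1559.52 J
depth = E/(sigma*A) = 1559.52 J / (1700 MPa * 19.635 mm^2) = 1559.52/(1700 * 19.635) m = 0.0467211 m ≈ 46.72 mm

46.72 mm


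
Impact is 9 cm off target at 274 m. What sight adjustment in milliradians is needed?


1 mrad subtends 1 cm per 10 m of range, so adj = error_cm / (dist_m / 10) = 9 / (274/10) = 0.3285 mrad

0.3285 mrad


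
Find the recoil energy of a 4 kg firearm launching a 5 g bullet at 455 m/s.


v_r = m_p*v_p/m_gun = 0.005*455/4 = 0.56875 m/s, E_r = 0.5*m_gun*v_r^2 = 0.5*4*0.56875^2 = 0.647 J

0.647 J


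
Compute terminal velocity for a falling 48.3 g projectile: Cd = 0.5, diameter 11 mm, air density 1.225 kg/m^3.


A = pi*(d/2)^2 = pi*(11/2000)^2 = 9.50332e-05 m^2
vt = sqrt(2mg/(Cd*rho*A)) = sqrt(2*0.0483*9.81/(0.5 * 1.225 * 9.50332e-05)) = 127.6 m/s

127.6 m/s


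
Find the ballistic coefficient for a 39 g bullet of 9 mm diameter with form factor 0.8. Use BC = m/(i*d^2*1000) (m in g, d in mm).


BC = m/(i*d^2*1000) = 39/(0.8 * 9^2 * 1000) = 0.0006019

0.0006019


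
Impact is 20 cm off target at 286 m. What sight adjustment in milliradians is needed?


1 mrad subtends 1 cm per 10 m of range, so adj = error_cm / (dist_m / 10) = 20 / (286/10) = 0.6993 mrad

0.6993 mrad


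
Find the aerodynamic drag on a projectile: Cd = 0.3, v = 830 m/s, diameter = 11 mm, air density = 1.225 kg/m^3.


A = pi*(d/2)^2 = pi*(11/2000)^2 = 9.50332e-05 m^2
Fd = 0.5*Cd*rho*A*v^2 = 0.5*0.3*1.225*9.50332e-05*830^2 = 12.03 N

12.03 N


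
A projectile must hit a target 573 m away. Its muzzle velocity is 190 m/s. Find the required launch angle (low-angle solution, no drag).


sin(2*theta) = R*g/v0^2 = 573*9.81/190^2 = 0.15571, theta = arcsin(0.15571)/2 = 4.479°

4.479 degrees


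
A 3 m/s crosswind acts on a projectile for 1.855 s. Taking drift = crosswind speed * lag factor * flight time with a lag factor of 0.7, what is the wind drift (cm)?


drift = v_wind * lag * t = 3 * 0.7 * 1.855 = 3.8955 m ≈ 389.5 cm

389.5 cm


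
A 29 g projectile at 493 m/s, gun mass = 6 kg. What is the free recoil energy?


v_r = m_p*v_p/m_gun = 0.029*493/6 = 2.38283 m/s, E_r = 0.5*m_gun*v_r^2 = 0.5*6*2.38283^2 = 17.03 J

17.03 J


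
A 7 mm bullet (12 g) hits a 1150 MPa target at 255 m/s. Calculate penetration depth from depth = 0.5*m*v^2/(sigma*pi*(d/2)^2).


A = pi*(d/2)^2 = pi*(7/2)^2 = 38.4845 mm^2
E = 0.5*m*v^2 = 0.5*0.012*255^2 = 390.15 J
depth = E/(sigma*A) = 390.15 J / (1150 MPa * 38.4845 mm^2) = 390.15/(1150 * 38.4845) m = 0.00881552 m ≈ 8.816 mm

8.816 mm


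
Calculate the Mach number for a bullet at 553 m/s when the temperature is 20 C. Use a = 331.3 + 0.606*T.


a = 331.3 + 0.606*(20) = 343.42 m/s
M = v/a = 553/343.42 = 1.61

1.61


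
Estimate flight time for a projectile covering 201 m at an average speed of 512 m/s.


t = d/v = 201/512 = 0.3926 s

0.3926 s


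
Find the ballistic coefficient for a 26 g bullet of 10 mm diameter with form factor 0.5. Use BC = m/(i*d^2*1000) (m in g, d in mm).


BC = m/(i*d^2*1000) = 26/(0.5 * 10^2 * 1000) = 0.00052

0.00052


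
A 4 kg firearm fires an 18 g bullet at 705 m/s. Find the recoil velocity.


v_recoil = m_p * v_p / m_gun = 0.018 * 705 / 4 = 3.172 m/s

3.172 m/s


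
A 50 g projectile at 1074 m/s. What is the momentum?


p = m*v = 0.05*1074 = 53.7 kg·m/s

53.7 kg·m/s


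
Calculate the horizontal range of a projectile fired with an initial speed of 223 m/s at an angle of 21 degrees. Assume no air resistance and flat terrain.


R = v0^2 * sin(2*theta) / g = 223^2 * sin(2*21°) / 9.81 = 3392 m

3392 m


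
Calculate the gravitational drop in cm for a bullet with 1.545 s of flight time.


drop = 0.5*g*t^2 = 0.5*9.81*1.545^2 = 11.7084 m ≈ 1171 cm

1171 cm


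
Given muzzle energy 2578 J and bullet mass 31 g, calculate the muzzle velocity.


v = sqrt(2*E/m) = sqrt(2*2578/0.031) = 407.8 m/s

407.8 m/s


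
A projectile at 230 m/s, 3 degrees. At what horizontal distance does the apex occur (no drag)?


R = v0^2*sin(2*theta)/g = 230^2*sin(2*3°)/9.81 = 563.665 m
apex_dist = R/2 = 563.665/2 = 281.8 m

281.8 m


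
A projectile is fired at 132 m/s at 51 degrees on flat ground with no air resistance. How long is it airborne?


T = 2*v0*sin(theta)/g = 2*132*sin(51°)/9.81 = 20.91 s

20.91 s


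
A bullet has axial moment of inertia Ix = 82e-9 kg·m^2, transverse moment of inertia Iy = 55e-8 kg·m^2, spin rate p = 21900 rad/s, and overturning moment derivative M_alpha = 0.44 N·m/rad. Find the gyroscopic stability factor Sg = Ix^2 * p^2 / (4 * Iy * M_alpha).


Sg = Ix^2 * p^2 / (4 * Iy * M_alpha) = (82e-9)^2 * 21900^2 / (4 * 55e-8 * 0.44) = 3.332

3.332


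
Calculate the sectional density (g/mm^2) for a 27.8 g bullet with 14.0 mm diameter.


SD = m/d^2 = 27.8/14.0^2 = 0.1418 g/mm^2

0.1418 g/mm^2


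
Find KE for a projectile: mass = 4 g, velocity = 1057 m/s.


E = 0.5*m*v^2 = 0.5*0.004*1057^2 = 2234 J

2234 J


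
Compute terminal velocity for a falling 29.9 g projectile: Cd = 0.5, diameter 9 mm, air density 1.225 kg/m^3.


A = pi*(d/2)^2 = pi*(9/2000)^2 = 6.36173e-05 m^2
vt = sqrt(2mg/(Cd*rho*A)) = sqrt(2*0.0299*9.81/(0.5 * 1.225 * 6.36173e-05)) = 122.7 m/s

122.7 m/s


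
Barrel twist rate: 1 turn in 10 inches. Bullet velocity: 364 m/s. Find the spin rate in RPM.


twist_m = 10*0.0254 = 0.254 m
spin = v/twist = 364/0.254 = 1433.071 rev/s
RPM = spin*60 = 1433.071*60 ≈ 85984 RPM

85984 RPM


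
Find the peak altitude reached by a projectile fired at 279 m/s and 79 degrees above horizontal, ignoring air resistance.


H = (v0*sin(theta))^2 / (2g) = (279*sin(79°))^2 / (2*9.81) = 3823 m

3823 m


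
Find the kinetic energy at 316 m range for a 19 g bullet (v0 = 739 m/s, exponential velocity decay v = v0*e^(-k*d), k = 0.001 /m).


v = v0*exp(-k*d) = 739*exp(-0.001*316) = 538.775 m/s
E = 0.5*m*v^2 = 0.5*0.019*538.775^2 = 2758 J

2758 J


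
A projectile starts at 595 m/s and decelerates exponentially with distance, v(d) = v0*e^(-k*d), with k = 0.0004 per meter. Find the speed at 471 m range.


v = v0*exp(-k*d) = 595*exp(-0.0004*471) = 492.8 m/s

492.8 m/s


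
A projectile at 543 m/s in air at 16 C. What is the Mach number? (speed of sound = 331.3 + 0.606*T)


a = 331.3 + 0.606*(16) = 340.996 m/s
M = v/a = 543/340.996 = 1.592

1.592


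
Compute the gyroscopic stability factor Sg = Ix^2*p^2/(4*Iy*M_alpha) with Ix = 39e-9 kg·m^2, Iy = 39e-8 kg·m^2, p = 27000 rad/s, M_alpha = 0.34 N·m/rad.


Sg = Ix^2 * p^2 / (4 * Iy * M_alpha) = (39e-9)^2 * 27000^2 / (4 * 39e-8 * 0.34) = 2.091

2.091


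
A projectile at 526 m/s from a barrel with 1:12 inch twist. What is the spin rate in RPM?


twist_m = 12*0.0254 = 0.3048 m
spin = v/twist = 526/0.3048 = 1725.722 rev/s
RPM = spin*60 = 1725.722*60 ≈ 103543 RPM

103543 RPM


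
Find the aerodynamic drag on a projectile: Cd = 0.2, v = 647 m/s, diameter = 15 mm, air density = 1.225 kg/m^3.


A = pi*(d/2)^2 = pi*(15/2000)^2 = 1.76715e-04 m^2
Fd = 0.5*Cd*rho*A*v^2 = 0.5*0.2*1.225*1.76715e-04*647^2 = 9.062 N

9.062 N


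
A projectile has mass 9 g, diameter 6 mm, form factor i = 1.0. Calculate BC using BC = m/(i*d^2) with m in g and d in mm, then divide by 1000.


BC = m/(i*d^2*1000) = 9/(1.0 * 6^2 * 1000) = 0.00025

0.00025


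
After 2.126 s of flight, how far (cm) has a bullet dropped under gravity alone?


drop = 0.5*g*t^2 = 0.5*9.81*2.126^2 = 22.17 m ≈ 2217 cm

2217 cm


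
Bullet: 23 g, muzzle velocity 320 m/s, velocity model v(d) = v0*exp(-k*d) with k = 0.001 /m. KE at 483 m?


v = v0*exp(-k*d) = 320*exp(-0.001*483) = 197.418 m/s
E = 0.5*m*v^2 = 0.5*0.023*197.418^2 = 448.2 J

448.2 J


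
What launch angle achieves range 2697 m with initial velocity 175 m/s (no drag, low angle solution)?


sin(2*theta) = R*g/v0^2 = 2697*9.81/175^2 = 0.863921, theta = arcsin(0.863921)/2 = 29.88°

29.88 degrees


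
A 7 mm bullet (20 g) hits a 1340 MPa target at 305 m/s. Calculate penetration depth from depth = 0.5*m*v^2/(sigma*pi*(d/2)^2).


A = pi*(d/2)^2 = pi*(7/2)^2 = 38.4845 mm^2
E = 0.5*m*v^2 = 0.5*0.02*305^2 = 930.25 J
depth = E/(sigma*A) = 930.25 J / (1340 MPa * 38.4845 mm^2) = 930.25/(1340 * 38.4845) m = 0.0180389 m ≈ 18.04 mm

18.04 mm


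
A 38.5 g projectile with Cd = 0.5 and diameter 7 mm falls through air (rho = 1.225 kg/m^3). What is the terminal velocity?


A = pi*(d/2)^2 = pi*(7/2000)^2 = 3.84845e-05 m^2
vt = sqrt(2mg/(Cd*rho*A)) = sqrt(2*0.0385*9.81/(0.5 * 1.225 * 3.84845e-05)) = 179 m/s

179 m/s


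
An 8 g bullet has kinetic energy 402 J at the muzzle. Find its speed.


v = sqrt(2*E/m) = sqrt(2*402/0.008) = 317 m/s

317 m/s


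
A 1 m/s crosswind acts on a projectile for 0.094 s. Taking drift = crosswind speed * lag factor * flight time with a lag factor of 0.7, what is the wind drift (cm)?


drift = v_wind * lag * t = 1 * 0.7 * 0.094 = 0.0658 m ≈ 6.58 cm

6.58 cm


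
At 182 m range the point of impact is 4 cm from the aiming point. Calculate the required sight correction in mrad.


1 mrad subtends 1 cm per 10 m of range, so adj = error_cm / (dist_m / 10) = 4 / (182/10) = 0.2198 mrad

0.2198 mrad


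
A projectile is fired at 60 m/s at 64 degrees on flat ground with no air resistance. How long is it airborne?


T = 2*v0*sin(theta)/g = 2*60*sin(64°)/9.81 = 10.99 s

10.99 s


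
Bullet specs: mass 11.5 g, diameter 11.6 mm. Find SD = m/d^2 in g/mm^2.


SD = m/d^2 = 11.5/11.6^2 = 0.08546 g/mm^2

0.08546 g/mm^2


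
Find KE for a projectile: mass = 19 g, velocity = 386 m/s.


E = 0.5*m*v^2 = 0.5*0.019*386^2 = 1415 J

1415 J


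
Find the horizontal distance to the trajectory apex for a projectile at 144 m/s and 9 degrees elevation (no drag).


R = v0^2*sin(2*theta)/g = 144^2*sin(2*9°)/9.81 = 653.188 m
apex_dist = R/2 = 653.188/2 = 326.6 m

326.6 m


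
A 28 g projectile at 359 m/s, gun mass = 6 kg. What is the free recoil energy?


v_r = m_p*v_p/m_gun = 0.028*359/6 = 1.67533 m/s, E_r = 0.5*m_gun*v_r^2 = 0.5*6*1.67533^2 = 8.42 J

8.42 J


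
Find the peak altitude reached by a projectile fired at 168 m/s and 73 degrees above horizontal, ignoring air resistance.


H = (v0*sin(theta))^2 / (2g) = (168*sin(73°))^2 / (2*9.81) = 1316 m

1316 m


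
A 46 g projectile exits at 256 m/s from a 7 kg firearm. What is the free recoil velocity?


v_recoil = m_p * v_p / m_gun = 0.046 * 256 / 7 = 1.682 m/s

1.682 m/s


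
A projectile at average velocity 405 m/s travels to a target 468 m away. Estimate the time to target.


t = d/v = 468/405 = 1.156 s

1.156 s


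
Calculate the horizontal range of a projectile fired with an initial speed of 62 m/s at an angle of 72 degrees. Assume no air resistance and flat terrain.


R = v0^2 * sin(2*theta) / g = 62^2 * sin(2*72°) / 9.81 = 230.3 m

230.3 m


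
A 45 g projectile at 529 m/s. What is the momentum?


p = m*v = 0.045*529 = 23.8 kg·m/s

23.8 kg·m/s


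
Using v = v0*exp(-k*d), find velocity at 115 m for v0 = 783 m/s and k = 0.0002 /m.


v = v0*exp(-k*d) = 783*exp(-0.0002*115) = 765.2 m/s

765.2 m/s


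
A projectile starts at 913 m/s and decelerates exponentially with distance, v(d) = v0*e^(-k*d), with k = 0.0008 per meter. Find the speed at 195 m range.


v = v0*exp(-k*d) = 913*exp(-0.0008*195) = 781.1 m/s

781.1 m/s


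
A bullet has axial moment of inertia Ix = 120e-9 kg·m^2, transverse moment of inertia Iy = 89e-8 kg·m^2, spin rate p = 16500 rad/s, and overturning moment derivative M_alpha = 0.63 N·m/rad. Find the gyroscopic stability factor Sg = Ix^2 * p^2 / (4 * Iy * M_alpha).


Sg = Ix^2 * p^2 / (4 * Iy * M_alpha) = (120e-9)^2 * 16500^2 / (4 * 89e-8 * 0.63) = 1.748

1.748


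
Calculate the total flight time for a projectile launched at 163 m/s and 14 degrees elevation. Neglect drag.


T = 2*v0*sin(theta)/g = 2*163*sin(14°)/9.81 = 8.039 s

8.039 s


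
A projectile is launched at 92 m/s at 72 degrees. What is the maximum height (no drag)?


H = (v0*sin(theta))^2 / (2g) = (92*sin(72°))^2 / (2*9.81) = 390.2 m

390.2 m


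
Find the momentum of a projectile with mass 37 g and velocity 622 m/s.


p = m*v = 0.037*622 = 23.01 kg·m/s

23.01 kg·m/s


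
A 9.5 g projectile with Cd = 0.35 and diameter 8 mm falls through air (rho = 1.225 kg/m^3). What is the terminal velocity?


A = pi*(d/2)^2 = pi*(8/2000)^2 = 5.02655e-05 m^2
vt = sqrt(2mg/(Cd*rho*A)) = sqrt(2*0.0095*9.81/(0.35 * 1.225 * 5.02655e-05)) = 93 m/s

93 m/s


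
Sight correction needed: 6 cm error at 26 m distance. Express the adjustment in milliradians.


1 mrad subtends 1 cm per 10 m of range, so adj = error_cm / (dist_m / 10) = 6 / (26/10) = 2.308 mrad

2.308 mrad


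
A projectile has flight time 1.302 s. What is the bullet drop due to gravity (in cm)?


drop = 0.5*g*t^2 = 0.5*9.81*1.302^2 = 8.31498 m ≈ 831.5 cm

831.5 cm


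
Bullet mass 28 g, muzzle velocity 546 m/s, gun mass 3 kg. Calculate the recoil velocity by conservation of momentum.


v_recoil = m_p * v_p / m_gun = 0.028 * 546 / 3 = 5.096 m/s

5.096 m/s


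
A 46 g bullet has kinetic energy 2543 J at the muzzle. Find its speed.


v = sqrt(2*E/m) = sqrt(2*2543/0.046) = 332.5 m/s

332.5 m/s


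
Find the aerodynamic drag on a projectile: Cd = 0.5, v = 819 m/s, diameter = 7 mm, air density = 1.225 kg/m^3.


A = pi*(d/2)^2 = pi*(7/2000)^2 = 3.84845e-05 m^2
Fd = 0.5*Cd*rho*A*v^2 = 0.5*0.5*1.225*3.84845e-05*819^2 = 7.906 N

7.906 N


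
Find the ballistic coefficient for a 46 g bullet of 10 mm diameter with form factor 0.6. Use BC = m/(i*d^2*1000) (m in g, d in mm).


BC = m/(i*d^2*1000) = 46/(0.6 * 10^2 * 1000) = 0.0007667

0.0007667


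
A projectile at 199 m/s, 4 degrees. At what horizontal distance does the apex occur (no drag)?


R = v0^2*sin(2*theta)/g = 199^2*sin(2*4°)/9.81 = 561.814 m
apex_dist = R/2 = 561.814/2 = 280.9 m

280.9 m


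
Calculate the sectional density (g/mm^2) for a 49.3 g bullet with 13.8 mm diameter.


SD = m/d^2 = 49.3/13.8^2 = 0.2589 g/mm^2

0.2589 g/mm^2


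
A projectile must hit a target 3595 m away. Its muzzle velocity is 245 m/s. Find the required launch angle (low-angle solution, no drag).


sin(2*theta) = R*g/v0^2 = 3595*9.81/245^2 = 0.587538, theta = arcsin(0.587538)/2 = 17.99°

17.99 degrees


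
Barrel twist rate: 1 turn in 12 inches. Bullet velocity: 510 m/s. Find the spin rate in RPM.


twist_m = 12*0.0254 = 0.3048 m
spin = v/twist = 510/0.3048 = 1673.228 rev/s
RPM = spin*60 = 1673.228*60 ≈ 100394 RPM

100394 RPM


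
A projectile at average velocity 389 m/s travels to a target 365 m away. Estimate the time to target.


t = d/v = 365/389 = 0.9383 s

0.9383 s


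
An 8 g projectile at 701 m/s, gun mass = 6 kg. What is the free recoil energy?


v_r = m_p*v_p/m_gun = 0.008*701/6 = 0.934667 m/s, E_r = 0.5*m_gun*v_r^2 = 0.5*6*0.934667^2 = 2.621 J

2.621 J


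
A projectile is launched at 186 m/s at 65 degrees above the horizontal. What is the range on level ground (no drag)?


R = v0^2 * sin(2*theta) / g = 186^2 * sin(2*65°) / 9.81 = 2702 m

2702 m


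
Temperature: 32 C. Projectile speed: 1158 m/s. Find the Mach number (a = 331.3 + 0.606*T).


a = 331.3 + 0.606*(32) = 350.692 m/s
M = v/a = 1158/350.692 = 3.302

3.302


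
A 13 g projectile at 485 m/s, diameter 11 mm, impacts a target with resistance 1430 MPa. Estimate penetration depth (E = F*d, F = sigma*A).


A = pi*(d/2)^2 = pi*(11/2)^2 = 95.0332 mm^2
E = 0.5*m*v^2 = 0.5*0.013*485^2 = 1528.96 J
depth = E/(sigma*A) = 1528.96 J / (1430 MPa * 95.0332 mm^2) = 1528.96/(1430 * 95.0332) m = 0.0112509 m ≈ 11.25 mm

11.25 mm


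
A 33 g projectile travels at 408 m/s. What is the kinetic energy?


E = 0.5*m*v^2 = 0.5*0.033*408^2 = 2747 J

2747 J


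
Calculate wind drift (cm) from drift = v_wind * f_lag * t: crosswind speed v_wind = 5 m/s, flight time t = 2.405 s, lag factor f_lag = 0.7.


drift = v_wind * lag * t = 5 * 0.7 * 2.405 = 8.4175 m ≈ 841.7 cm

841.7 cm


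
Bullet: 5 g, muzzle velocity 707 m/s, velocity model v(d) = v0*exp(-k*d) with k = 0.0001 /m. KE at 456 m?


v = v0*exp(-k*d) = 707*exp(-0.0001*456) = 675.485 m/s
E = 0.5*m*v^2 = 0.5*0.005*675.485^2 = 1141 J

1141 J


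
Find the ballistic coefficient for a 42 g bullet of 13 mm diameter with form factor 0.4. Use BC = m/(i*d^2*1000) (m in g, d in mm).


BC = m/(i*d^2*1000) = 42/(0.4 * 13^2 * 1000) = 0.0006213

0.0006213


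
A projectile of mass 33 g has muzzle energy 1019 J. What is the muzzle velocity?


v = sqrt(2*E/m) = sqrt(2*1019/0.033) = 248.5 m/s

248.5 m/s


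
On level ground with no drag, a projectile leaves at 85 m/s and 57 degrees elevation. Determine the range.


R = v0^2 * sin(2*theta) / g = 85^2 * sin(2*57°) / 9.81 = 672.8 m

672.8 m


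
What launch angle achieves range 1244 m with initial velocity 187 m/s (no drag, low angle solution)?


sin(2*theta) = R*g/v0^2 = 1244*9.81/187^2 = 0.348985, theta = arcsin(0.348985)/2 = 10.21°

10.21 degrees


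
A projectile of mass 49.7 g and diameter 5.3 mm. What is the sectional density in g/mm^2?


SD = m/d^2 = 49.7/5.3^2 = 1.769 g/mm^2

1.769 g/mm^2


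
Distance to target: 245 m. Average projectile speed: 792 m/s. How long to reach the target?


t = d/v = 245/792 = 0.3093 s

0.3093 s


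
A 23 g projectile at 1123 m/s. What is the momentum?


p = m*v = 0.023*1123 = 25.83 kg·m/s

25.83 kg·m/s


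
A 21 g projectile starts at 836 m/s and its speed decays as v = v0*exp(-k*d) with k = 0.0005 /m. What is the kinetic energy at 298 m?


v = v0*exp(-k*d) = 836*exp(-0.0005*298) = 720.272 m/s
E = 0.5*m*v^2 = 0.5*0.021*720.272^2 = 5447 J

5447 J


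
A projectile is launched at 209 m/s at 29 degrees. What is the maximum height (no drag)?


H = (v0*sin(theta))^2 / (2g) = (209*sin(29°))^2 / (2*9.81) = 523.3 m

523.3 m


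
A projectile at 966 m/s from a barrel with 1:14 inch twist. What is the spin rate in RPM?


twist_m = 14*0.0254 = 0.3556 m
spin = v/twist = 966/0.3556 = 2716.535 rev/s
RPM = spin*60 = 2716.535*60 ≈ 162992 RPM

162992 RPM


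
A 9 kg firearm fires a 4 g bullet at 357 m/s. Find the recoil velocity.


v_recoil = m_p * v_p / m_gun = 0.004 * 357 / 9 = 0.1587 m/s

0.1587 m/s


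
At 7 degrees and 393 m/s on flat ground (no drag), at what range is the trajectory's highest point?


R = v0^2*sin(2*theta)/g = 393^2*sin(2*7°)/9.81 = 3808.83 m
apex_dist = R/2 = 3808.83/2 = 1904 m

1904 m


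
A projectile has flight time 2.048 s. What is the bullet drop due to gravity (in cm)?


drop = 0.5*g*t^2 = 0.5*9.81*2.048^2 = 20.5731 m ≈ 2057 cm

2057 cm


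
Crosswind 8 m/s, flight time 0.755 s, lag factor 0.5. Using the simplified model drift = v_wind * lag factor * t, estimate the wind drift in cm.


drift = v_wind * lag * t = 8 * 0.5 * 0.755 = 3.02 m ≈ 302 cm

302 cm


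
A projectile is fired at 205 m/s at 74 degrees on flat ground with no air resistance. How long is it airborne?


T = 2*v0*sin(theta)/g = 2*205*sin(74°)/9.81 = 40.18 s

40.18 s


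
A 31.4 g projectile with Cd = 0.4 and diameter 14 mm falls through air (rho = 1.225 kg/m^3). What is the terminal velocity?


A = pi*(d/2)^2 = pi*(14/2000)^2 = 1.53938e-04 m^2
vt = sqrt(2mg/(Cd*rho*A)) = sqrt(2*0.0314*9.81/(0.4 * 1.225 * 1.53938e-04)) = 90.37 m/s

90.37 m/s


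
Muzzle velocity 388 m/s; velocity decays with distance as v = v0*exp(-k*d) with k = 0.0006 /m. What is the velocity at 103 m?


v = v0*exp(-k*d) = 388*exp(-0.0006*103) = 364.7 m/s

364.7 m/s


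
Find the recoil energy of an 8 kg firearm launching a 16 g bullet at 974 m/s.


v_r = m_p*v_p/m_gun = 0.016*974/8 = 1.948 m/s, E_r = 0.5*m_gun*v_r^2 = 0.5*8*1.948^2 = 15.18 J

15.18 J


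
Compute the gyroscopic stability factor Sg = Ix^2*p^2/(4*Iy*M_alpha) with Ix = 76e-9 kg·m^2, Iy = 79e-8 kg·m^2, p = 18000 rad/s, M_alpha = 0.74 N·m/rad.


Sg = Ix^2 * p^2 / (4 * Iy * M_alpha) = (76e-9)^2 * 18000^2 / (4 * 79e-8 * 0.74) = 0.8003

0.8003


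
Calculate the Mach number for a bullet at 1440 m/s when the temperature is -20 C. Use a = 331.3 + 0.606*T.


a = 331.3 + 0.606*(-20) = 319.18 m/s
M = v/a = 1440/319.18 = 4.512

4.512


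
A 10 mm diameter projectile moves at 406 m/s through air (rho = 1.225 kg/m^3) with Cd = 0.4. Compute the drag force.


A = pi*(d/2)^2 = pi*(10/2000)^2 = 7.85398e-05 m^2
Fd = 0.5*Cd*rho*A*v^2 = 0.5*0.4*1.225*7.85398e-05*406^2 = 3.172 N

3.172 N


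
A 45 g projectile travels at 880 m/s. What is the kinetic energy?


E = 0.5*m*v^2 = 0.5*0.045*880^2 = 17424 J

17424 J


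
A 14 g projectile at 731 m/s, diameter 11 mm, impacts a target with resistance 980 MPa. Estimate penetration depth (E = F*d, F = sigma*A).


A = pi*(d/2)^2 = pi*(11/2)^2 = 95.0332 mm^2
E = 0.5*m*v^2 = 0.5*0.014*731^2 = 3740.53 J
depth = E/(sigma*A) = 3740.53 J / (980 MPa * 95.0332 mm^2) = 3740.53/(980 * 95.0332) m = 0.0401635 m ≈ 40.16 mm

40.16 mm


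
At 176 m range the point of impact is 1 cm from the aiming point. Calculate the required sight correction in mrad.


1 mrad subtends 1 cm per 10 m of range, so adj = error_cm / (dist_m / 10) = 1 / (176/10) = 0.05682 mrad

0.05682 mrad


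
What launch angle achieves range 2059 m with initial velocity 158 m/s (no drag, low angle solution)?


sin(2*theta) = R*g/v0^2 = 2059*9.81/158^2 = 0.809117, theta = arcsin(0.809117)/2 = 27°

27 degrees


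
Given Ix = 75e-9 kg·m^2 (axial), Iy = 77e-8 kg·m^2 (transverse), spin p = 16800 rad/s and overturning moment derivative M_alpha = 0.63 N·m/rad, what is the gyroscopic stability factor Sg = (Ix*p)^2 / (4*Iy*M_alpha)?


Sg = Ix^2 * p^2 / (4 * Iy * M_alpha) = (75e-9)^2 * 16800^2 / (4 * 77e-8 * 0.63) = 0.8182

0.8182


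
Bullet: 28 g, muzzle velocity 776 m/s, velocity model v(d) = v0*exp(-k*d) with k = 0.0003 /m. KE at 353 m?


v = v0*exp(-k*d) = 776*exp(-0.0003*353) = 698.023 m/s
E = 0.5*m*v^2 = 0.5*0.028*698.023^2 = 6821 J

6821 J


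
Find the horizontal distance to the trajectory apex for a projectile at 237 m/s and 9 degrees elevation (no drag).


R = v0^2*sin(2*theta)/g = 237^2*sin(2*9°)/9.81 = 1769.33 m
apex_dist = R/2 = 1769.33/2 = 884.7 m

884.7 m


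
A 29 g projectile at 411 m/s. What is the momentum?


p = m*v = 0.029*411 = 11.92 kg·m/s

11.92 kg·m/s


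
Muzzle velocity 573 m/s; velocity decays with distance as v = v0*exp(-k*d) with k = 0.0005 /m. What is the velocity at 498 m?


v = v0*exp(-k*d) = 573*exp(-0.0005*498) = 446.7 m/s

446.7 m/s


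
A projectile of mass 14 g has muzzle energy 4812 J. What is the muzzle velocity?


v = sqrt(2*E/m) = sqrt(2*4812/0.014) = 829.1 m/s

829.1 m/s


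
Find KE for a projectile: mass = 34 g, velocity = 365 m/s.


E = 0.5*m*v^2 = 0.5*0.034*365^2 = 2265 J

2265 J


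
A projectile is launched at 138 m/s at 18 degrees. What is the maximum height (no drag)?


H = (v0*sin(theta))^2 / (2g) = (138*sin(18°))^2 / (2*9.81) = 92.69 m

92.69 m


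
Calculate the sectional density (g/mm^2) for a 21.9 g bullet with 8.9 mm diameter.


SD = m/d^2 = 21.9/8.9^2 = 0.2765 g/mm^2

0.2765 g/mm^2


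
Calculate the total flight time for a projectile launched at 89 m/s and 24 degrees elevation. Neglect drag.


T = 2*v0*sin(theta)/g = 2*89*sin(24°)/9.81 = 7.38 s

7.38 s


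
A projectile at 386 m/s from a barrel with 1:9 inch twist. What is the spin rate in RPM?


twist_m = 9*0.0254 = 0.2286 m
spin = v/twist = 386/0.2286 = 1688.539 rev/s
RPM = spin*60 = 1688.539*60 ≈ 101312 RPM

101312 RPM


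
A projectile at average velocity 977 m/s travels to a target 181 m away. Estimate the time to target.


t = d/v = 181/977 = 0.1853 s

0.1853 s


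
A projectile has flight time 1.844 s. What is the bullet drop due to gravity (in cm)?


drop = 0.5*g*t^2 = 0.5*9.81*1.844^2 = 16.6786 m ≈ 1668 cm

1668 cm


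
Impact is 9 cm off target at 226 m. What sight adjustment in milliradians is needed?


1 mrad subtends 1 cm per 10 m of range, so adj = error_cm / (dist_m / 10) = 9 / (226/10) = 0.3982 mrad

0.3982 mrad


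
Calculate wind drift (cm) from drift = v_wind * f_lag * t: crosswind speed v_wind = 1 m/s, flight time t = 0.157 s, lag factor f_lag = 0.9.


drift = v_wind * lag * t = 1 * 0.9 * 0.157 = 0.1413 m ≈ 14.13 cm

14.13 cm


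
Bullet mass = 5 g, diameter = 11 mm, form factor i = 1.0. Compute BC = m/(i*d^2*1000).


BC = m/(i*d^2*1000) = 5/(1.0 * 11^2 * 1000) = 4.132e-05

4.132e-05


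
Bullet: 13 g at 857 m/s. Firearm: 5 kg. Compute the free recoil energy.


v_r = m_p*v_p/m_gun = 0.013*857/5 = 2.2282 m/s, E_r = 0.5*m_gun*v_r^2 = 0.5*5*2.2282^2 = 12.41 J

12.41 J


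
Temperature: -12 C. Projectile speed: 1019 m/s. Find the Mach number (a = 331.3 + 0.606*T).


a = 331.3 + 0.606*(-12) = 324.028 m/s
M = v/a = 1019/324.028 = 3.145

3.145


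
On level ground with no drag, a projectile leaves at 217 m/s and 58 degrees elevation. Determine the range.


R = v0^2 * sin(2*theta) / g = 217^2 * sin(2*58°) / 9.81 = 4314 m

4314 m


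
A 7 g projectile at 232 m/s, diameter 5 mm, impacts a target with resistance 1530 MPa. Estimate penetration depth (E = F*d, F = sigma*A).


A = pi*(d/2)^2 = pi*(5/2)^2 = 19.635 mm^2
E = 0.5*m*v^2 = 0.5*0.007*232^2 = 188.384 J
depth = E/(sigma*A) = 188.384 J / (1530 MPa * 19.635 mm^2) = 188.384/(1530 * 19.635) m = 0.0062708 m ≈ 6.271 mm

6.271 mm


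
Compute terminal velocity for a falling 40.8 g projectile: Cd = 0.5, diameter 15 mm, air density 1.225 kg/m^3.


A = pi*(d/2)^2 = pi*(15/2000)^2 = 1.76715e-04 m^2
vt = sqrt(2mg/(Cd*rho*A)) = sqrt(2*0.0408*9.81/(0.5 * 1.225 * 1.76715e-04)) = 86 m/s

86 m/s


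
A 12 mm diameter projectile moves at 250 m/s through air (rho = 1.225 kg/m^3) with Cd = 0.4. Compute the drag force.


A = pi*(d/2)^2 = pi*(12/2000)^2 = 1.13097e-04 m^2
Fd = 0.5*Cd*rho*A*v^2 = 0.5*0.4*1.225*1.13097e-04*250^2 = 1.732 N

1.732 N


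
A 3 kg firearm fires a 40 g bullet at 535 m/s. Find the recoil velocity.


v_recoil = m_p * v_p / m_gun = 0.04 * 535 / 3 = 7.133 m/s

7.133 m/s


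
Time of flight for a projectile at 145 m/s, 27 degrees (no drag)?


T = 2*v0*sin(theta)/g = 2*145*sin(27°)/9.81 = 13.42 s

13.42 s


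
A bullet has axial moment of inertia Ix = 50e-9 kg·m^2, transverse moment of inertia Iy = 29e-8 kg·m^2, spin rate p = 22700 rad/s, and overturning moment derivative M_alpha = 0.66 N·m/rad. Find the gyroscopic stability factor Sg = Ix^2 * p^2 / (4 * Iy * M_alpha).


Sg = Ix^2 * p^2 / (4 * Iy * M_alpha) = (50e-9)^2 * 22700^2 / (4 * 29e-8 * 0.66) = 1.683

1.683


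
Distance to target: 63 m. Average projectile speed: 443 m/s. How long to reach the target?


t = d/v = 63/443 = 0.1422 s

0.1422 s


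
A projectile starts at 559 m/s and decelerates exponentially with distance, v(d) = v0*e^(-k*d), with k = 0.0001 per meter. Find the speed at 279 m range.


v = v0*exp(-k*d) = 559*exp(-0.0001*279) = 543.6 m/s

543.6 m/s


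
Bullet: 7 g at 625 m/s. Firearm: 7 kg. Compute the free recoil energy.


v_r = m_p*v_p/m_gun = 0.007*625/7 = 0.625 m/s, E_r = 0.5*m_gun*v_r^2 = 0.5*7*0.625^2 = 1.367 J

1.367 J


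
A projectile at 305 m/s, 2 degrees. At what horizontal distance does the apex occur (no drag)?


R = v0^2*sin(2*theta)/g = 305^2*sin(2*2°)/9.81 = 661.478 m
apex_dist = R/2 = 661.478/2 = 330.7 m

330.7 m


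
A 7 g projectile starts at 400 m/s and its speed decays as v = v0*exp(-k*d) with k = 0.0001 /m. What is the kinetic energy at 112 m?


v = v0*exp(-k*d) = 400*exp(-0.0001*112) = 395.545 m/s
E = 0.5*m*v^2 = 0.5*0.007*395.545^2 = 547.6 J

547.6 J


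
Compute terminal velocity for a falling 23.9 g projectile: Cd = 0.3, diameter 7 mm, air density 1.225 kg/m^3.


A = pi*(d/2)^2 = pi*(7/2000)^2 = 3.84845e-05 m^2
vt = sqrt(2mg/(Cd*rho*A)) = sqrt(2*0.0239*9.81/(0.3 * 1.225 * 3.84845e-05)) = 182.1 m/s

182.1 m/s


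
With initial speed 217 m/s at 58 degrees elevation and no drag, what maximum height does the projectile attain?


H = (v0*sin(theta))^2 / (2g) = (217*sin(58°))^2 / (2*9.81) = 1726 m

1726 m


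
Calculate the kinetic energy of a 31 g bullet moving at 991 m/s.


E = 0.5*m*v^2 = 0.5*0.031*991^2 = 15222 J

15222 J


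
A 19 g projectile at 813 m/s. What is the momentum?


p = m*v = 0.019*813 = 15.45 kg·m/s

15.45 kg·m/s


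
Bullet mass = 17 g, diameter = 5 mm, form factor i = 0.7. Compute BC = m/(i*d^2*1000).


BC = m/(i*d^2*1000) = 17/(0.7 * 5^2 * 1000) = 0.0009714

0.0009714


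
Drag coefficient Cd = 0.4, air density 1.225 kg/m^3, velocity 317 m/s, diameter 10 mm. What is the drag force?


A = pi*(d/2)^2 = pi*(10/2000)^2 = 7.85398e-05 m^2
Fd = 0.5*Cd*rho*A*v^2 = 0.5*0.4*1.225*7.85398e-05*317^2 = 1.934 N

1.934 N
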